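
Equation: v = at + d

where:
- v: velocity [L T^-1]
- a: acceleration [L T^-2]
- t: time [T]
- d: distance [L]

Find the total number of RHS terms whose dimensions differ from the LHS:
1

LHS v: [L T^-1]
- at: [L T^-1] ✓
- d: [L] ✗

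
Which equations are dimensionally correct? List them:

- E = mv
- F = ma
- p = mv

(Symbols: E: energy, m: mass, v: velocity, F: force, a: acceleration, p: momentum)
Dimensionally correct: F = ma, p = mv
Dimensionally incorrect: E = mv
Ordered (correct first, then incorrect): F = ma, p = mv, E = mv

- E = mv: LHS [L^2 M T^-2], RHS [L M T^-1] → incorrect ✗
- F = ma: LHS [L M T^-2], RHS [L M T^-2] → correct ✓
- p = mv: LHS [L M T^-1], RHS [L M T^-1] → correct ✓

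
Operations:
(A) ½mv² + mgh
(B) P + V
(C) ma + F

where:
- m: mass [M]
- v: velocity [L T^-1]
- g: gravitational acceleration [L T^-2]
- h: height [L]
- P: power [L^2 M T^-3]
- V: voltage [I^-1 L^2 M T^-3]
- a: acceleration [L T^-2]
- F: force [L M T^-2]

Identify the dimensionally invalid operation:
(B) P + V

(A) ½mv² + mgh: ½mv² [L^2 M T^-2] and mgh [L^2 M T^-2] — same dimensions ✓
(B) P + V: P [L^2 M T^-3] and V [I^-1 L^2 M T^-3] — different dimensions cannot be added/subtracted ✗
(C) ma + F: ma [L M T^-2] and F [L M T^-2] — same dimensions ✓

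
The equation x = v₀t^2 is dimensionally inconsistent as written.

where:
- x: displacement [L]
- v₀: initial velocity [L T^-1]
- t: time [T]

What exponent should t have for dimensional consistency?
The exponent of t should be 1: x = v₀t

The LHS x has dimensions [L]; t has dimensions [T].
As written, the RHS v₀t^2 (exponent 2 on t) has dimensions [L T], which does not match.
With exponent 1, the RHS v₀t has dimensions [L], matching the LHS.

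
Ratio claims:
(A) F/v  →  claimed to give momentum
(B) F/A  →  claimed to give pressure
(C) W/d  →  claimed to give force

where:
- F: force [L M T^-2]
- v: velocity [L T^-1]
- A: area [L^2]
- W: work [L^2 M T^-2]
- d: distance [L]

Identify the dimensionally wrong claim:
(A) F/v does not give momentum

(A) F/v: [M T^-1] ≠ momentum [L M T^-1] ✗
(B) F/A: [L^-1 M T^-2] = pressure [L^-1 M T^-2] ✓
(C) W/d: [L M T^-2] = force [L M T^-2] ✓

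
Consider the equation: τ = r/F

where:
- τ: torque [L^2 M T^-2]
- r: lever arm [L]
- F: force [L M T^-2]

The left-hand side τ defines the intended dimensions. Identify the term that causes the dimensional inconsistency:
The right-hand side term r/F

τ has dimensions [L^2 M T^-2], but r/F has dimensions [M^-1 T^2], so the term r/F is dimensionally wrong for τ.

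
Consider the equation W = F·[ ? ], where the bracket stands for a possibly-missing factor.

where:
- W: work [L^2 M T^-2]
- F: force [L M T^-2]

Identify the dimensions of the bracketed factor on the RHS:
[L] — length (e.g. a distance d)

W has dimensions [L^2 M T^-2]; F has dimensions [L M T^-2].
The bracketed factor must supply [L^2 M T^-2] / [L M T^-2] = [L].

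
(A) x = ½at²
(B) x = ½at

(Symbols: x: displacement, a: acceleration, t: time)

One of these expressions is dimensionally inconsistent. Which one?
(B)

(A) x = ½at²: LHS [L], RHS [L] ✓
(B) x = ½at: LHS [L], RHS [L T^-1] ✗

Expression (B) x = ½at is dimensionally incorrect.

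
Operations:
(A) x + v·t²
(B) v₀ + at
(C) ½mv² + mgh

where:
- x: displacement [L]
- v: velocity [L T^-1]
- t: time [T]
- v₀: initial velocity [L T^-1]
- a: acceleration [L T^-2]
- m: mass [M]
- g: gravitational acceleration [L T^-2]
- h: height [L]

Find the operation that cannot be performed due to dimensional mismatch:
(A) x + v·t²

(A) x + v·t²: x [L] and v·t² [L T] — different dimensions cannot be added/subtracted ✗
(B) v₀ + at: v₀ [L T^-1] and at [L T^-1] — same dimensions ✓
(C) ½mv² + mgh: ½mv² [L^2 M T^-2] and mgh [L^2 M T^-2] — same dimensions ✓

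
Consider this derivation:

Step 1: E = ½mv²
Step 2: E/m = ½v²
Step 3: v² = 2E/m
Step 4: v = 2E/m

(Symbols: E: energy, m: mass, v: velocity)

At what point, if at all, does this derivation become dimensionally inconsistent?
Step 4

Step 1: E = ½mv² → LHS [L^2 M T^-2], RHS [L^2 M T^-2] ✓
Step 2: E/m = ½v² → LHS [L^2 T^-2], RHS [L^2 T^-2] ✓
Step 3: v² = 2E/m → LHS [L^2 T^-2], RHS [L^2 T^-2] ✓
Step 4: v = 2E/m → LHS [L T^-1], RHS [L^2 T^-2] ✗

The first dimensional inconsistency appears in step 4: v = 2E/m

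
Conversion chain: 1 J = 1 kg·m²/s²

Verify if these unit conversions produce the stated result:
The chain is correct (no errors).

Correct: Joule is defined as kg·m²/s²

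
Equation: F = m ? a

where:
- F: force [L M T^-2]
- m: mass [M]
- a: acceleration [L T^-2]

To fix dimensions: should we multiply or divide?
multiplication (×): F = m × a

F [L M T^-2]; m [M]; a [L T^-2].
m × a → [L M T^-2] ✓
m ÷ a → [L^-1 M T^2] ✗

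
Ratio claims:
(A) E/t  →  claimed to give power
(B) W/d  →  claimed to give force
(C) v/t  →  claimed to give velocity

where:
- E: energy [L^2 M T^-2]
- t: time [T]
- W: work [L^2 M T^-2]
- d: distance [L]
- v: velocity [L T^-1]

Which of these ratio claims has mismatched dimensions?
(C) v/t does not give velocity

(A) E/t: [L^2 M T^-3] = power [L^2 M T^-3] ✓
(B) W/d: [L M T^-2] = force [L M T^-2] ✓
(C) v/t: [L T^-2] ≠ velocity [L T^-1] ✗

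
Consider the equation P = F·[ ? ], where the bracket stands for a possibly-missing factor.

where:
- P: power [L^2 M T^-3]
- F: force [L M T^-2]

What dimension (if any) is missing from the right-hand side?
[L T^-1] — velocity (e.g. v)

P has dimensions [L^2 M T^-3]; F has dimensions [L M T^-2].
The bracketed factor must supply [L^2 M T^-3] / [L M T^-2] = [L T^-1].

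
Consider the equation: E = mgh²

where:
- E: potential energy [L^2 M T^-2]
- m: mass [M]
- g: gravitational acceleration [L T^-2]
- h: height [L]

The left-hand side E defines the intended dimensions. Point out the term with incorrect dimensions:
The right-hand side term mgh²

E has dimensions [L^2 M T^-2], but mgh² has dimensions [L^3 M T^-2], so the term mgh² is dimensionally wrong for E.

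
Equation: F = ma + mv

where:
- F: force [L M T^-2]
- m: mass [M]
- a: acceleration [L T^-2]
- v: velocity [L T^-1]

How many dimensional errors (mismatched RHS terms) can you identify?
1

LHS F: [L M T^-2]
- ma: [L M T^-2] ✓
- mv: [L M T^-1] ✗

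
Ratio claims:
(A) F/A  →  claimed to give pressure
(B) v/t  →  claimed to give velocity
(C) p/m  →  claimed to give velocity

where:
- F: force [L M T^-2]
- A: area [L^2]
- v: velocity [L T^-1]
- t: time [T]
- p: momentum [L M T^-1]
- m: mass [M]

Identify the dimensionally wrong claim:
(B) v/t does not give velocity

(A) F/A: [L^-1 M T^-2] = pressure [L^-1 M T^-2] ✓
(B) v/t: [L T^-2] ≠ velocity [L T^-1] ✗
(C) p/m: [L T^-1] = velocity [L T^-1] ✓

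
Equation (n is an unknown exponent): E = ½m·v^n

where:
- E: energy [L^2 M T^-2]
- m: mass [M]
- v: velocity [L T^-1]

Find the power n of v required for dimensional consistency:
n = 2

E has dimensions [L^2 M T^-2]; v has dimensions [L T^-1].
The rest of the RHS has dimensions [M], so v^n must supply [L^2 T^-2].
With n = 2: ½m·v^2 has dimensions [L^2 M T^-2], matching the LHS ✓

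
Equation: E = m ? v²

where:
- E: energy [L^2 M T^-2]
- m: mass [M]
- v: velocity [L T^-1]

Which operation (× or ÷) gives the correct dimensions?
multiplication (×): E = m × v²

E [L^2 M T^-2]; m [M]; v² [L^2 T^-2].
m × v² → [L^2 M T^-2] ✓
m ÷ v² → [L^-2 M T^2] ✗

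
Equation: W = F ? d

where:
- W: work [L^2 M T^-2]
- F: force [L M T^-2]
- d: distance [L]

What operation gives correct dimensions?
multiplication (×): W = F × d

W [L^2 M T^-2]; F [L M T^-2]; d [L].
F × d → [L^2 M T^-2] ✓
F ÷ d → [M T^-2] ✗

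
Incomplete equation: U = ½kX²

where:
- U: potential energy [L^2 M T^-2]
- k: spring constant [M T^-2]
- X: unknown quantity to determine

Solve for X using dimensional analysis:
X = x (displacement), dimensions [L]

U has dimensions [L^2 M T^-2]; the rest of the RHS (½k) has dimensions [M T^-2].
So X² must have dimensions [L^2], i.e. X has dimensions [L] — X = x (displacement).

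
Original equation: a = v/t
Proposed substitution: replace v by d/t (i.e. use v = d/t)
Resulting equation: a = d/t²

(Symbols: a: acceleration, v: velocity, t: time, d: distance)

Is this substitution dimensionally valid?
Yes

[v] = [L T^-1] and [d/t] = [L T^-1]. These match, so the substitution replaces a quantity by one of the same dimensions and the result a = d/t² has LHS [L T^-2] vs RHS [L T^-2] — still consistent.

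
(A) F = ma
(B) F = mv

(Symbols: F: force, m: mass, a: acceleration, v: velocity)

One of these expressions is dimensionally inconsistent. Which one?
(B)

(A) F = ma: LHS [L M T^-2], RHS [L M T^-2] ✓
(B) F = mv: LHS [L M T^-2], RHS [L M T^-1] ✗

Expression (B) F = mv is dimensionally incorrect.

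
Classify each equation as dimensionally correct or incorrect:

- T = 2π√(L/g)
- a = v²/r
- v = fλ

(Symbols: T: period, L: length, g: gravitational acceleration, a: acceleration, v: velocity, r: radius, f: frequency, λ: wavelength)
Dimensionally correct: T = 2π√(L/g), a = v²/r, v = fλ
Dimensionally incorrect: none
Ordered (correct first, then incorrect): T = 2π√(L/g), a = v²/r, v = fλ

- T = 2π√(L/g): LHS [T], RHS [T] → correct ✓
- a = v²/r: LHS [L T^-2], RHS [L T^-2] → correct ✓
- v = fλ: LHS [L T^-1], RHS [L T^-1] → correct ✓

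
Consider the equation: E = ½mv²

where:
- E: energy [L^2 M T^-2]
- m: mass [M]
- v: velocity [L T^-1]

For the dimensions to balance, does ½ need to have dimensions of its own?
No

E has dimensions [L^2 M T^-2] and mv² already has dimensions [L^2 M T^-2], so the equation balances without ½ contributing any dimensions. ½ is a pure (dimensionless) number; changing or removing it would not affect dimensional consistency.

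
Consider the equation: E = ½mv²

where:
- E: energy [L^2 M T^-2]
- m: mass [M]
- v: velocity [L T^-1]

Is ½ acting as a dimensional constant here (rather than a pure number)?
No

E has dimensions [L^2 M T^-2] and mv² already has dimensions [L^2 M T^-2], so the equation balances without ½ contributing any dimensions. ½ is a pure (dimensionless) number; changing or removing it would not affect dimensional consistency.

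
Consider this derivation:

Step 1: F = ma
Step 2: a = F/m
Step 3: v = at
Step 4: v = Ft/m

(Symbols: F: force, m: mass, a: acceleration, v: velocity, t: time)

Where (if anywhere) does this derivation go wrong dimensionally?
No step introduces an error — all steps are dimensionally consistent.

Step 1: F = ma → LHS [L M T^-2], RHS [L M T^-2] ✓
Step 2: a = F/m → LHS [L T^-2], RHS [L T^-2] ✓
Step 3: v = at → LHS [L T^-1], RHS [L T^-1] ✓
Step 4: v = Ft/m → LHS [L T^-1], RHS [L T^-1] ✓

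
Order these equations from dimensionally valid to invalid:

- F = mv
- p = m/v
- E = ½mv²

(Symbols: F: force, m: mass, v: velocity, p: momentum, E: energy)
Dimensionally correct: E = ½mv²
Dimensionally incorrect: F = mv, p = m/v
Ordered (correct first, then incorrect): E = ½mv², F = mv, p = m/v

- F = mv: LHS [L M T^-2], RHS [L M T^-1] → incorrect ✗
- p = m/v: LHS [L M T^-1], RHS [L^-1 M T] → incorrect ✗
- E = ½mv²: LHS [L^2 M T^-2], RHS [L^2 M T^-2] → correct ✓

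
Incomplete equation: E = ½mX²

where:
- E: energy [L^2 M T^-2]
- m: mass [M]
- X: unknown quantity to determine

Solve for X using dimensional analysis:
X = v (velocity), dimensions [L T^-1]

E has dimensions [L^2 M T^-2]; the rest of the RHS (½m) has dimensions [M].
So X² must have dimensions [L^2 T^-2], i.e. X has dimensions [L T^-1] — X = v (velocity).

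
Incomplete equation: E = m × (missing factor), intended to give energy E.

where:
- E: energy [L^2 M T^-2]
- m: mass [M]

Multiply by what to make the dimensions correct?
v² (velocity squared), dimensions [L^2 T^-2]

E has dimensions [L^2 M T^-2] and m has dimensions [M].
The missing factor must have dimensions [L^2 M T^-2] / [M] = [L^2 T^-2], i.e. velocity squared (v²).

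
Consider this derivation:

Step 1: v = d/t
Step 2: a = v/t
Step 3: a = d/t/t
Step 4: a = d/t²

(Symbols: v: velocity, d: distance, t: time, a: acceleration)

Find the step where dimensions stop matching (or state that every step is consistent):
No step introduces an error — all steps are dimensionally consistent.

Step 1: v = d/t → LHS [L T^-1], RHS [L T^-1] ✓
Step 2: a = v/t → LHS [L T^-2], RHS [L T^-2] ✓
Step 3: a = d/t/t → LHS [L T^-2], RHS [L T^-2] ✓
Step 4: a = d/t² → LHS [L T^-2], RHS [L T^-2] ✓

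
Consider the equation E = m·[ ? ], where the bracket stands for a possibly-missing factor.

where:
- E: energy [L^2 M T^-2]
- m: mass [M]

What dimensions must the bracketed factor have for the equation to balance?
[L^2 T^-2] — velocity squared (e.g. v²)

E has dimensions [L^2 M T^-2]; m has dimensions [M].
The bracketed factor must supply [L^2 M T^-2] / [M] = [L^2 T^-2].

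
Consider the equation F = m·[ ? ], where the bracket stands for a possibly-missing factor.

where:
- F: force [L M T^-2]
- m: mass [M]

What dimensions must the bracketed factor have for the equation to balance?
[L T^-2] — acceleration (e.g. a)

F has dimensions [L M T^-2]; m has dimensions [M].
The bracketed factor must supply [L M T^-2] / [M] = [L T^-2].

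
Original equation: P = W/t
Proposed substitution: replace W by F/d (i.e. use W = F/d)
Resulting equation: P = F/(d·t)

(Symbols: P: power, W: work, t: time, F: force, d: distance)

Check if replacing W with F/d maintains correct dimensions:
No

[W] = [L^2 M T^-2] and [F/d] = [M T^-2]. These differ, so the substitution replaces a quantity by one of different dimensions and the result P = F/(d·t) has LHS [L^2 M T^-3] vs RHS [M T^-3] — inconsistent.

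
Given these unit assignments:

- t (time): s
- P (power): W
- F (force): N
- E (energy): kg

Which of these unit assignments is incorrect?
E

The variable E (energy) should have units J, not kg.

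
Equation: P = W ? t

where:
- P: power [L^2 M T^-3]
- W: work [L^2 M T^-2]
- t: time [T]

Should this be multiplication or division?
division (÷): P = W ÷ t

P [L^2 M T^-3]; W [L^2 M T^-2]; t [T].
W × t → [L^2 M T^-1] ✗
W ÷ t → [L^2 M T^-3] ✓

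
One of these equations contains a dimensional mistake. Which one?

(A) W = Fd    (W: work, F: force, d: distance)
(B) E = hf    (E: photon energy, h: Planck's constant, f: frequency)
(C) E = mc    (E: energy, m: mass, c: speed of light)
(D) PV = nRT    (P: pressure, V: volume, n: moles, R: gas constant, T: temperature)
(C) E = mc

The equation (C) E = mc is dimensionally incorrect.

LHS (E): [L^2 M T^-2]
RHS (mc): [L M T^-1] ✗

The dimensions do not match. The other three equations balance.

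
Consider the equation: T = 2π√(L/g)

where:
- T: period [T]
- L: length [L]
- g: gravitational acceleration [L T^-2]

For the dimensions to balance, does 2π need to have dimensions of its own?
No

T has dimensions [T] and √(L/g) already has dimensions [T], so the equation balances without 2π contributing any dimensions. 2π is a pure (dimensionless) number; changing or removing it would not affect dimensional consistency.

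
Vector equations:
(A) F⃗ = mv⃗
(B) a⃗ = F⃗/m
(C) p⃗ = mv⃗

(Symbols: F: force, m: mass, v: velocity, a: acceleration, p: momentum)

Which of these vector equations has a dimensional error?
(A) F⃗ = mv⃗

(A) F⃗ = mv⃗: LHS [L M T^-2], RHS [L M T^-1] ✗ — mass times velocity is momentum, not force; should be ma⃗
(B) a⃗ = F⃗/m: LHS [L T^-2], RHS [L T^-2] ✓ — force (vector) divided by mass (scalar)
(C) p⃗ = mv⃗: LHS [L M T^-1], RHS [L M T^-1] ✓ — mass (scalar) times velocity (vector)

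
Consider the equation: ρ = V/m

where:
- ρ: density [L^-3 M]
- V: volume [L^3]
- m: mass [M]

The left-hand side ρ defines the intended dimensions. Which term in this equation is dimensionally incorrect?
The right-hand side term V/m

ρ has dimensions [L^-3 M], but V/m has dimensions [L^3 M^-1], so the term V/m is dimensionally wrong for ρ.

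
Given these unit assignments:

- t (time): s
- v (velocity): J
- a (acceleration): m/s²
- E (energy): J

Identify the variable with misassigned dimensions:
v

The variable v (velocity) should have units m/s, not J.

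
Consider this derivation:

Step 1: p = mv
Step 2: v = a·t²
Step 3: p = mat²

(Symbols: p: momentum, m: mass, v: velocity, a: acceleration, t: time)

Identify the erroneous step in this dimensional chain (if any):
Step 2

Step 1: p = mv → LHS [L M T^-1], RHS [L M T^-1] ✓
Step 2: v = a·t² → LHS [L T^-1], RHS [L] ✗

The first dimensional inconsistency appears in step 2: v = a·t²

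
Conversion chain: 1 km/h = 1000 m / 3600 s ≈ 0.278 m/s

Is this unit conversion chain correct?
The chain is correct (no errors).

Correct: 1 km = 1000 m, 1 h = 3600 s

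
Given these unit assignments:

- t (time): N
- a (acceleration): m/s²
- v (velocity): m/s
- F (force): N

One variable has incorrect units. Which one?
t

The variable t (time) should have units s, not N.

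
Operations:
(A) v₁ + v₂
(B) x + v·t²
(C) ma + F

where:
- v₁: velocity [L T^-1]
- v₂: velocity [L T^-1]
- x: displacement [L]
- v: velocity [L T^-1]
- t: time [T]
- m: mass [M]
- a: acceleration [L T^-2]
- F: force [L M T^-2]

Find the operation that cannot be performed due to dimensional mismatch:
(B) x + v·t²

(A) v₁ + v₂: v₁ [L T^-1] and v₂ [L T^-1] — same dimensions ✓
(B) x + v·t²: x [L] and v·t² [L T] — different dimensions cannot be added/subtracted ✗
(C) ma + F: ma [L M T^-2] and F [L M T^-2] — same dimensions ✓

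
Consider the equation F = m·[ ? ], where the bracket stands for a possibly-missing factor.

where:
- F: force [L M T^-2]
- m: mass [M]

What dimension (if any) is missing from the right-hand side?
[L T^-2] — acceleration (e.g. a)

F has dimensions [L M T^-2]; m has dimensions [M].
The bracketed factor must supply [L M T^-2] / [M] = [L T^-2].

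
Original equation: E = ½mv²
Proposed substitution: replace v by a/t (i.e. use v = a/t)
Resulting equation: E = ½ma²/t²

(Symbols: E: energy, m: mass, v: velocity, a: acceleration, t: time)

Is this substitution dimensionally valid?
No

[v] = [L T^-1] and [a/t] = [L T^-3]. These differ, so the substitution replaces a quantity by one of different dimensions and the result E = ½ma²/t² has LHS [L^2 M T^-2] vs RHS [L^2 M T^-6] — inconsistent.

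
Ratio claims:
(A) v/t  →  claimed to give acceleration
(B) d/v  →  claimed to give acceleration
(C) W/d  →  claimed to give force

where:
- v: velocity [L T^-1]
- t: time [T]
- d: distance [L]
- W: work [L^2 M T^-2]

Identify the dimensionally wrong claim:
(B) d/v does not give acceleration

(A) v/t: [L T^-2] = acceleration [L T^-2] ✓
(B) d/v: [T] ≠ acceleration [L T^-2] ✗
(C) W/d: [L M T^-2] = force [L M T^-2] ✓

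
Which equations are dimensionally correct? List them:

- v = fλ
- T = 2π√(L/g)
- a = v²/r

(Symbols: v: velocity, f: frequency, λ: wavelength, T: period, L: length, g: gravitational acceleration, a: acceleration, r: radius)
Dimensionally correct: v = fλ, T = 2π√(L/g), a = v²/r
Dimensionally incorrect: none
Ordered (correct first, then incorrect): v = fλ, T = 2π√(L/g), a = v²/r

- v = fλ: LHS [L T^-1], RHS [L T^-1] → correct ✓
- T = 2π√(L/g): LHS [T], RHS [T] → correct ✓
- a = v²/r: LHS [L T^-2], RHS [L T^-2] → correct ✓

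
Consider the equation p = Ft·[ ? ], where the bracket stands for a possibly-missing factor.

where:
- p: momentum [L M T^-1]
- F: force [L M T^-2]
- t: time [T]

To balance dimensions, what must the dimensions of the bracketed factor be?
Nothing is missing — the bracketed factor must be dimensionless.

p has dimensions [L M T^-1] and Ft already has dimensions [L M T^-1], so p = Ft is dimensionally complete.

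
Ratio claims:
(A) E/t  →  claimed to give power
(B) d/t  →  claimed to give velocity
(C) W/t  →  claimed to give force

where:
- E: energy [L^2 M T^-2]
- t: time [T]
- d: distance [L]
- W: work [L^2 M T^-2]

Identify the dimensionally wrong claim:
(C) W/t does not give force

(A) E/t: [L^2 M T^-3] = power [L^2 M T^-3] ✓
(B) d/t: [L T^-1] = velocity [L T^-1] ✓
(C) W/t: [L^2 M T^-3] ≠ force [L M T^-2] ✗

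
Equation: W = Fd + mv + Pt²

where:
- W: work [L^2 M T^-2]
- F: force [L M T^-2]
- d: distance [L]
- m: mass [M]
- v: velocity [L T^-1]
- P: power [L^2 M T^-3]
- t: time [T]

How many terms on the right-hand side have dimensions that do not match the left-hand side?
2

LHS W: [L^2 M T^-2]
- Fd: [L^2 M T^-2] ✓
- mv: [L M T^-1] ✗
- Pt²: [L^2 M T^-1] ✗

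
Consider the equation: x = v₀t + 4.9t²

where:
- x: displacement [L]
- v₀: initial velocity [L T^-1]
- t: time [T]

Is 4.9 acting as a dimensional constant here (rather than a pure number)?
Yes

x has dimensions [L], while t² alone has dimensions [T^2]. For the equation to balance, the factor 4.9 must carry dimensions [L T^-2] — it is a dimensional constant (a numerical value of a physical quantity with its units suppressed), not a pure number.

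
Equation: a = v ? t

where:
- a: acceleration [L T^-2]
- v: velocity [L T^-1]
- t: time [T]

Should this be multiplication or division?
division (÷): a = v ÷ t

a [L T^-2]; v [L T^-1]; t [T].
v × t → [L] ✗
v ÷ t → [L T^-2] ✓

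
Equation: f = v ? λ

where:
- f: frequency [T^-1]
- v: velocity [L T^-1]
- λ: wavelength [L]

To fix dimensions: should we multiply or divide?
division (÷): f = v ÷ λ

f [T^-1]; v [L T^-1]; λ [L].
v × λ → [L^2 T^-1] ✗
v ÷ λ → [T^-1] ✓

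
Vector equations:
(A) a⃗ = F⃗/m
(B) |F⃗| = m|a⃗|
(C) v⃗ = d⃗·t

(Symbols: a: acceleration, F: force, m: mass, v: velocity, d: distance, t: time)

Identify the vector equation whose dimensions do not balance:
(C) v⃗ = d⃗·t

(A) a⃗ = F⃗/m: LHS [L T^-2], RHS [L T^-2] ✓ — force (vector) divided by mass (scalar)
(B) |F⃗| = m|a⃗|: LHS [L M T^-2], RHS [L M T^-2] ✓ — magnitudes of vectors are scalars
(C) v⃗ = d⃗·t: LHS [L T^-1], RHS [L T] ✗ — velocity is displacement per time; should be d⃗/t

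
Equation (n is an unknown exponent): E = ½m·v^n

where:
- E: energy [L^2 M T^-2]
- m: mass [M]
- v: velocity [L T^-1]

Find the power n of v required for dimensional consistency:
n = 2

E has dimensions [L^2 M T^-2]; v has dimensions [L T^-1].
The rest of the RHS has dimensions [M], so v^n must supply [L^2 T^-2].
With n = 2: ½m·v^2 has dimensions [L^2 M T^-2], matching the LHS ✓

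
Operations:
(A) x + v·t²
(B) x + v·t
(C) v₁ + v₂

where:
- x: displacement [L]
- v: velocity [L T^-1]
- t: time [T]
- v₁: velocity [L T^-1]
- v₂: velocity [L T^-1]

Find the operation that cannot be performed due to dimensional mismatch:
(A) x + v·t²

(A) x + v·t²: x [L] and v·t² [L T] — different dimensions cannot be added/subtracted ✗
(B) x + v·t: x [L] and v·t [L] — same dimensions ✓
(C) v₁ + v₂: v₁ [L T^-1] and v₂ [L T^-1] — same dimensions ✓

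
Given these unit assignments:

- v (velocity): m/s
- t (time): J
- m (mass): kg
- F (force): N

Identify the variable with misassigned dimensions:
t

The variable t (time) should have units s, not J.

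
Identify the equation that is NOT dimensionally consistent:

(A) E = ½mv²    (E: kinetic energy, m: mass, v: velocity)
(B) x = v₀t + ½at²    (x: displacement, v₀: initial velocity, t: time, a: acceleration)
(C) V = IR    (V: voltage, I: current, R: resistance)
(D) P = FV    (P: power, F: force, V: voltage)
(D) P = FV

The equation (D) P = FV is dimensionally incorrect.

LHS (P): [L^2 M T^-3]
RHS (FV): [I^-1 L^3 M^2 T^-5] ✗

The dimensions do not match. The other three equations balance.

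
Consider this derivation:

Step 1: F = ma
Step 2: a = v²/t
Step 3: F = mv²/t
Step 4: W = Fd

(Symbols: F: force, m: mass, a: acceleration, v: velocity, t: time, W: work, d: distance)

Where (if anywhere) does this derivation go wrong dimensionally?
Step 2

Step 1: F = ma → LHS [L M T^-2], RHS [L M T^-2] ✓
Step 2: a = v²/t → LHS [L T^-2], RHS [L^2 T^-3] ✗

The first dimensional inconsistency appears in step 2: a = v²/t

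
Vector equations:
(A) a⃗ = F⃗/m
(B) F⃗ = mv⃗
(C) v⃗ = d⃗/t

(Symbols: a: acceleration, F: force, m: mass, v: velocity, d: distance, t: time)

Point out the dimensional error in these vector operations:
(B) F⃗ = mv⃗

(A) a⃗ = F⃗/m: LHS [L T^-2], RHS [L T^-2] ✓ — force (vector) divided by mass (scalar)
(B) F⃗ = mv⃗: LHS [L M T^-2], RHS [L M T^-1] ✗ — mass times velocity is momentum, not force; should be ma⃗
(C) v⃗ = d⃗/t: LHS [L T^-1], RHS [L T^-1] ✓ — displacement (vector) divided by time (scalar)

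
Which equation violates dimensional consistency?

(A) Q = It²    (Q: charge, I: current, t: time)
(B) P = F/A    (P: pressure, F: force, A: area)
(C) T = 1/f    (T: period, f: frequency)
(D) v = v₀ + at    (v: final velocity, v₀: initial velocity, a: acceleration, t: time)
(A) Q = It²

The equation (A) Q = It² is dimensionally incorrect.

LHS (Q): [I T]
RHS (It²): [I T^2] ✗

The dimensions do not match. The other three equations balance.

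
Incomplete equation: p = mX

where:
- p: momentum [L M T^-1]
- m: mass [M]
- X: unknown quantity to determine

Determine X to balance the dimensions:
X = v (velocity), dimensions [L T^-1]

p has dimensions [L M T^-1]; the rest of the RHS (m) has dimensions [M].
So X must have dimensions [L T^-1] — X = v (velocity).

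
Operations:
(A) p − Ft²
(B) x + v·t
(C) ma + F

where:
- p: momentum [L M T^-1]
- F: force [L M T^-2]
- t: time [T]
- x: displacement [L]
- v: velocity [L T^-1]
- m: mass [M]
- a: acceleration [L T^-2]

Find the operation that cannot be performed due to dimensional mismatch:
(A) p − Ft²

(A) p − Ft²: p [L M T^-1] and Ft² [L M] — different dimensions cannot be added/subtracted ✗
(B) x + v·t: x [L] and v·t [L] — same dimensions ✓
(C) ma + F: ma [L M T^-2] and F [L M T^-2] — same dimensions ✓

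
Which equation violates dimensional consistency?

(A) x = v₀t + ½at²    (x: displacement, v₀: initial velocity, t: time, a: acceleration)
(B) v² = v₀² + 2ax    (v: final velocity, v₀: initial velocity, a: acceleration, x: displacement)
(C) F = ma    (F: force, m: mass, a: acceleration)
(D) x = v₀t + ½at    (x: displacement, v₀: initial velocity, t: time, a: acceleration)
(D) x = v₀t + ½at

The equation (D) x = v₀t + ½at is dimensionally incorrect.

LHS (x): [L]
RHS terms:
  - v₀t: [L] ✓
  - ½at: [L T^-1] ✗ (does not match LHS)

The dimensions do not match. The other three equations balance.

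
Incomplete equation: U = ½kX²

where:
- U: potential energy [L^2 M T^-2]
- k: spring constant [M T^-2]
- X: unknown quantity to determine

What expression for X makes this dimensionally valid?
X = x (displacement), dimensions [L]

U has dimensions [L^2 M T^-2]; the rest of the RHS (½k) has dimensions [M T^-2].
So X² must have dimensions [L^2], i.e. X has dimensions [L] — X = x (displacement).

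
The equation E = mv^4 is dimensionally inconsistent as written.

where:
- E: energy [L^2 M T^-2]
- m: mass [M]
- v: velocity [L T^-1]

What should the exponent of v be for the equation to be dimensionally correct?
The exponent of v should be 2: E = mv^2

The LHS E has dimensions [L^2 M T^-2]; v has dimensions [L T^-1].
As written, the RHS mv^4 (exponent 4 on v) has dimensions [L^4 M T^-4], which does not match.
With exponent 2, the RHS mv^2 has dimensions [L^2 M T^-2], matching the LHS.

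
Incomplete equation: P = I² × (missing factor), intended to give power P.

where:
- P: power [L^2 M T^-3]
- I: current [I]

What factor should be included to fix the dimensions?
R (resistance), dimensions [I^-2 L^2 M T^-3]

P has dimensions [L^2 M T^-3] and I² has dimensions [I^2].
The missing factor must have dimensions [L^2 M T^-3] / [I^2] = [I^-2 L^2 M T^-3], i.e. resistance (R).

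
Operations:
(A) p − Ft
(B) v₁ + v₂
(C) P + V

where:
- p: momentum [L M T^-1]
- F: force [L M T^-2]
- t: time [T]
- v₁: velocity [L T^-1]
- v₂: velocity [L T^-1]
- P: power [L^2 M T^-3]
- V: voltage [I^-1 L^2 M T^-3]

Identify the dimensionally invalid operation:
(C) P + V

(A) p − Ft: p [L M T^-1] and Ft [L M T^-1] — same dimensions ✓
(B) v₁ + v₂: v₁ [L T^-1] and v₂ [L T^-1] — same dimensions ✓
(C) P + V: P [L^2 M T^-3] and V [I^-1 L^2 M T^-3] — different dimensions cannot be added/subtracted ✗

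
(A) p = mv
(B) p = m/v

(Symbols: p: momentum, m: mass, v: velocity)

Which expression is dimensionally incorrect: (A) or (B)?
(B)

(A) p = mv: LHS [L M T^-1], RHS [L M T^-1] ✓
(B) p = m/v: LHS [L M T^-1], RHS [L^-1 M T] ✗

Expression (B) p = m/v is dimensionally incorrect.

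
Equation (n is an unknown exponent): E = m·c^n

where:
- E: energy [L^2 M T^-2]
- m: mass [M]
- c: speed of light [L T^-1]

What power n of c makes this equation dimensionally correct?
n = 2

E has dimensions [L^2 M T^-2]; c has dimensions [L T^-1].
The rest of the RHS has dimensions [M], so c^n must supply [L^2 T^-2].
With n = 2: m·c^2 has dimensions [L^2 M T^-2], matching the LHS ✓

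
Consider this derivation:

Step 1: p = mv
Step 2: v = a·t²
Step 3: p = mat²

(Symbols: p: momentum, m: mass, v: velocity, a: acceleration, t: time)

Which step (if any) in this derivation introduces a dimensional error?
Step 2

Step 1: p = mv → LHS [L M T^-1], RHS [L M T^-1] ✓
Step 2: v = a·t² → LHS [L T^-1], RHS [L] ✗

The first dimensional inconsistency appears in step 2: v = a·t²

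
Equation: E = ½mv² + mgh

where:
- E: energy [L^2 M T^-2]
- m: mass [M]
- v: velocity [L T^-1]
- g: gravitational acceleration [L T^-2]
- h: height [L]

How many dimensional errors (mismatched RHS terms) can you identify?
0

LHS E: [L^2 M T^-2]
- ½mv²: [L^2 M T^-2] ✓
- mgh: [L^2 M T^-2] ✓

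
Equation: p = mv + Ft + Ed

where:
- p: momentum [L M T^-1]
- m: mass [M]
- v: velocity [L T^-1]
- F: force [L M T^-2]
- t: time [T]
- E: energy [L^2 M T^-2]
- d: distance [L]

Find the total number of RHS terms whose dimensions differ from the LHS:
1

LHS p: [L M T^-1]
- mv: [L M T^-1] ✓
- Ft: [L M T^-1] ✓
- Ed: [L^3 M T^-2] ✗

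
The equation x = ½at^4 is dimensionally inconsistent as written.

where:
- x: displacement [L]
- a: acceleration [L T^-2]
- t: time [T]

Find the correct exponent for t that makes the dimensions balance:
The exponent of t should be 2: x = ½at^2

The LHS x has dimensions [L]; t has dimensions [T].
As written, the RHS ½at^4 (exponent 4 on t) has dimensions [L T^2], which does not match.
With exponent 2, the RHS ½at^2 has dimensions [L], matching the LHS.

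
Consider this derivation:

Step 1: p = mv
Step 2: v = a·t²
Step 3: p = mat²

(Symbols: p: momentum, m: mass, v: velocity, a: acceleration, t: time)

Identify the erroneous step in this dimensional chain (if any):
Step 2

Step 1: p = mv → LHS [L M T^-1], RHS [L M T^-1] ✓
Step 2: v = a·t² → LHS [L T^-1], RHS [L] ✗

The first dimensional inconsistency appears in step 2: v = a·t²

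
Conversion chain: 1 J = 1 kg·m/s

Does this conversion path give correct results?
The chain is incorrect (it contains an error).

Incorrect: Joule is kg·m²/s², not kg·m/s (that is momentum)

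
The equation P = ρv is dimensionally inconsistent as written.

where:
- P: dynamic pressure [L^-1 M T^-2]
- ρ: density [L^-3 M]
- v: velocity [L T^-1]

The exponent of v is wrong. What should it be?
The exponent of v should be 2: P = ρv^2

The LHS P has dimensions [L^-1 M T^-2]; v has dimensions [L T^-1].
As written, the RHS ρv (exponent 1 on v) has dimensions [L^-2 M T^-1], which does not match.
With exponent 2, the RHS ρv^2 has dimensions [L^-1 M T^-2], matching the LHS.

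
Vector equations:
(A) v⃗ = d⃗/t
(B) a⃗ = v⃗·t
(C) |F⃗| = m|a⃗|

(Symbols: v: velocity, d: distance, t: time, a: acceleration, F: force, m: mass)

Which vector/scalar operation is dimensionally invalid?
(B) a⃗ = v⃗·t

(A) v⃗ = d⃗/t: LHS [L T^-1], RHS [L T^-1] ✓ — displacement (vector) divided by time (scalar)
(B) a⃗ = v⃗·t: LHS [L T^-2], RHS [L] ✗ — acceleration is velocity per time; should be v⃗/t
(C) |F⃗| = m|a⃗|: LHS [L M T^-2], RHS [L M T^-2] ✓ — magnitudes of vectors are scalars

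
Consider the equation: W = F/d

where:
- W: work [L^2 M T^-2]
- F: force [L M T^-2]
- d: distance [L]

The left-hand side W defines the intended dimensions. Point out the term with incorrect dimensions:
The right-hand side term F/d

W has dimensions [L^2 M T^-2], but F/d has dimensions [M T^-2], so the term F/d is dimensionally wrong for W.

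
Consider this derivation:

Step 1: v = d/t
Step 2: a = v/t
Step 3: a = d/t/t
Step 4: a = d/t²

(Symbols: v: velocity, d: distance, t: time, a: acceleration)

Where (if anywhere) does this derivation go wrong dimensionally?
No step introduces an error — all steps are dimensionally consistent.

Step 1: v = d/t → LHS [L T^-1], RHS [L T^-1] ✓
Step 2: a = v/t → LHS [L T^-2], RHS [L T^-2] ✓
Step 3: a = d/t/t → LHS [L T^-2], RHS [L T^-2] ✓
Step 4: a = d/t² → LHS [L T^-2], RHS [L T^-2] ✓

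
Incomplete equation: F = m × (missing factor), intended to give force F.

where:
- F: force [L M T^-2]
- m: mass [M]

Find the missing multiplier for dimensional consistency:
a (acceleration), dimensions [L T^-2]

F has dimensions [L M T^-2] and m has dimensions [M].
The missing factor must have dimensions [L M T^-2] / [M] = [L T^-2], i.e. acceleration (a).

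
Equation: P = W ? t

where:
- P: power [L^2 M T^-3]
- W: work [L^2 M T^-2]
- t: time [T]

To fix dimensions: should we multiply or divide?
division (÷): P = W ÷ t

P [L^2 M T^-3]; W [L^2 M T^-2]; t [T].
W × t → [L^2 M T^-1] ✗
W ÷ t → [L^2 M T^-3] ✓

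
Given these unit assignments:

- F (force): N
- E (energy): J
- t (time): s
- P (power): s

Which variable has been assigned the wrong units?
P

The variable P (power) should have units W, not s.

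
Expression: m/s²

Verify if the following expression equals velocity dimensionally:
No

The expression m/s² has dimensions [L T^-2], but velocity has dimensions [L T^-1].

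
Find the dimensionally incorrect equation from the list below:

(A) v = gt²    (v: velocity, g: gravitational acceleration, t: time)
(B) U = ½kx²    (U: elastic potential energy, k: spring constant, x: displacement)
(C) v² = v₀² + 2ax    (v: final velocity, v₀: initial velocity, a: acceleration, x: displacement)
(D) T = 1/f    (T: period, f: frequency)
(A) v = gt²

The equation (A) v = gt² is dimensionally incorrect.

LHS (v): [L T^-1]
RHS (gt²): [L] ✗

The dimensions do not match. The other three equations balance.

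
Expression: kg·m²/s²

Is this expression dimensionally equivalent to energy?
Yes

The expression kg·m²/s² has dimensions [L^2 M T^-2], which is exactly energy [L^2 M T^-2].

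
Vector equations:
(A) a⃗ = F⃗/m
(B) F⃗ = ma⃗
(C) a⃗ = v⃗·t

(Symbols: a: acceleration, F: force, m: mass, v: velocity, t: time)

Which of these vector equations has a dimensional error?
(C) a⃗ = v⃗·t

(A) a⃗ = F⃗/m: LHS [L T^-2], RHS [L T^-2] ✓ — force (vector) divided by mass (scalar)
(B) F⃗ = ma⃗: LHS [L M T^-2], RHS [L M T^-2] ✓ — Force and acceleration are vectors, mass is a scalar
(C) a⃗ = v⃗·t: LHS [L T^-2], RHS [L] ✗ — acceleration is velocity per time; should be v⃗/t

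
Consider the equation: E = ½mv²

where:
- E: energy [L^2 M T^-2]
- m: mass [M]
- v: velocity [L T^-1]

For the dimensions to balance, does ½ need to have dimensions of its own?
No

E has dimensions [L^2 M T^-2] and mv² already has dimensions [L^2 M T^-2], so the equation balances without ½ contributing any dimensions. ½ is a pure (dimensionless) number; changing or removing it would not affect dimensional consistency.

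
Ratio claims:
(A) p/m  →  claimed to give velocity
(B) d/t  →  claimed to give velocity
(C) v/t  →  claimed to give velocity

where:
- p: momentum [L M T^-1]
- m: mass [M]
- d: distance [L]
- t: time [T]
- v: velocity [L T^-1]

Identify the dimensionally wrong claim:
(C) v/t does not give velocity

(A) p/m: [L T^-1] = velocity [L T^-1] ✓
(B) d/t: [L T^-1] = velocity [L T^-1] ✓
(C) v/t: [L T^-2] ≠ velocity [L T^-1] ✗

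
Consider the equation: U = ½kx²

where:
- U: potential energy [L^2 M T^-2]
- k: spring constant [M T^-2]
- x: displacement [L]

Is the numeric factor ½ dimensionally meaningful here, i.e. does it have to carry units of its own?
No

U has dimensions [L^2 M T^-2] and kx² already has dimensions [L^2 M T^-2], so the equation balances without ½ contributing any dimensions. ½ is a pure (dimensionless) number; changing or removing it would not affect dimensional consistency.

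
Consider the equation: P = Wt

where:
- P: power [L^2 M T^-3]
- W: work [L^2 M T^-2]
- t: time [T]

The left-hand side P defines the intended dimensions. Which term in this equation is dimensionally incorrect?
The right-hand side term Wt

P has dimensions [L^2 M T^-3], but Wt has dimensions [L^2 M T^-1], so the term Wt is dimensionally wrong for P.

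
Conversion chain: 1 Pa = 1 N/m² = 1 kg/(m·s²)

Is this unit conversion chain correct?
The chain is correct (no errors).

Correct: Pascal is Newton per square meter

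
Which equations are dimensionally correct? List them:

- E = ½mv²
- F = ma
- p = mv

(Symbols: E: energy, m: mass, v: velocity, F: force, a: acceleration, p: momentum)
Dimensionally correct: E = ½mv², F = ma, p = mv
Dimensionally incorrect: none
Ordered (correct first, then incorrect): E = ½mv², F = ma, p = mv

- E = ½mv²: LHS [L^2 M T^-2], RHS [L^2 M T^-2] → correct ✓
- F = ma: LHS [L M T^-2], RHS [L M T^-2] → correct ✓
- p = mv: LHS [L M T^-1], RHS [L M T^-1] → correct ✓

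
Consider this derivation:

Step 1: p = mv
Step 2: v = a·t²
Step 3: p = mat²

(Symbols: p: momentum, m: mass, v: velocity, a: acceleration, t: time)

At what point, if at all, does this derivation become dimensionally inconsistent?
Step 2

Step 1: p = mv → LHS [L M T^-1], RHS [L M T^-1] ✓
Step 2: v = a·t² → LHS [L T^-1], RHS [L] ✗

The first dimensional inconsistency appears in step 2: v = a·t²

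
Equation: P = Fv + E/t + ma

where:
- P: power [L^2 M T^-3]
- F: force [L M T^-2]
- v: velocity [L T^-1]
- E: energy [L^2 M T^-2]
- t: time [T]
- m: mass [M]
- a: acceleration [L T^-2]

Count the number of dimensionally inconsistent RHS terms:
1

LHS P: [L^2 M T^-3]
- Fv: [L^2 M T^-3] ✓
- E/t: [L^2 M T^-3] ✓
- ma: [L M T^-2] ✗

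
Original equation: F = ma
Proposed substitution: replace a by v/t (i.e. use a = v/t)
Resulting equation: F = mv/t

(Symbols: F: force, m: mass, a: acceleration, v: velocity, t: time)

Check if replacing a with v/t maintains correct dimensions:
Yes

[a] = [L T^-2] and [v/t] = [L T^-2]. These match, so the substitution replaces a quantity by one of the same dimensions and the result F = mv/t has LHS [L M T^-2] vs RHS [L M T^-2] — still consistent.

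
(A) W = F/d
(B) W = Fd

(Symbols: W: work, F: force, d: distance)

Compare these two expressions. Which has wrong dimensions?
(A)

(A) W = F/d: LHS [L^2 M T^-2], RHS [M T^-2] ✗
(B) W = Fd: LHS [L^2 M T^-2], RHS [L^2 M T^-2] ✓

Expression (A) W = F/d is dimensionally incorrect.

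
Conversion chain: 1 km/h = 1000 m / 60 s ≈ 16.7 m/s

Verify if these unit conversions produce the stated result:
The chain is incorrect (it contains an error).

Incorrect: 1 h = 3600 s, not 60 s (1 km/h ≈ 0.278 m/s)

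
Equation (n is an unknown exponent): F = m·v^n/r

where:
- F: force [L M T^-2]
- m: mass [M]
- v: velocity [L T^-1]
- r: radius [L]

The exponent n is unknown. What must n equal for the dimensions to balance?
n = 2

F has dimensions [L M T^-2]; v has dimensions [L T^-1].
The rest of the RHS has dimensions [L^-1 M], so v^n must supply [L^2 T^-2].
With n = 2: m·v^2/r has dimensions [L M T^-2], matching the LHS ✓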